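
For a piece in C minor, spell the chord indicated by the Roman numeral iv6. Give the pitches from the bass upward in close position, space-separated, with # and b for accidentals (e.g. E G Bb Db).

Ab C F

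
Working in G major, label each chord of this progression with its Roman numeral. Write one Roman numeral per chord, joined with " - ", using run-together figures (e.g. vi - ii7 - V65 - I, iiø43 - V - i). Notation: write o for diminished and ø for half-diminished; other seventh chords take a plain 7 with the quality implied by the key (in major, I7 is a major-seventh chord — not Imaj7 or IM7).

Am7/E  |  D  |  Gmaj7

ii43 - V - I7

Am7/E has root A, degree 2 in G major, so ii43.
D: major triad on D = scale degree 5 → V.
Gmaj7: root G is the tonic; major seventh chord there is I7.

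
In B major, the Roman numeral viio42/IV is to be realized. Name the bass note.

The applied chord viio42/IV is rooted on D#: D#-F#-A-C.
The figure 42 means third inversion — the seventh is in the bass.

C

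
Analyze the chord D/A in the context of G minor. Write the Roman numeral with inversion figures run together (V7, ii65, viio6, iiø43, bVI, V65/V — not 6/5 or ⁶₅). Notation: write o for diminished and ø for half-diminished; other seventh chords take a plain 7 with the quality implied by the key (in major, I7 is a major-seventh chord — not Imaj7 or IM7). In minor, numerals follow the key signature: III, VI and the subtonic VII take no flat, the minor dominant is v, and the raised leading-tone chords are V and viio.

The pitches D-F#-A form a major triad rooted on D.
In G minor, D is the dominant; the diatonic major triad there is V.
With A in the bass the chord is in second inversion, so the figured bass is 64.

V64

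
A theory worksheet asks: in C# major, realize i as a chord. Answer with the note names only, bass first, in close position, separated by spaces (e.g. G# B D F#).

Scale degree 1 in C# major is C#; here the chord built on it is altered to a minor triad. i is the minor tonic, borrowed from the parallel minor.
So the chord is C#-E-G#.

C# E G#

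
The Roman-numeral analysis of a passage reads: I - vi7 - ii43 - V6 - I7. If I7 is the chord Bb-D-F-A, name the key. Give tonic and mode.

Bb major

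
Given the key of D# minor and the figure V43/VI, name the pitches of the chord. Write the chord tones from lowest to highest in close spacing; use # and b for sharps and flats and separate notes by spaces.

C# E F# A#

The slash means an applied dominant: we want the dominant of VI. In D# minor, VI is B major, and its dominant is built on F#.
Building a dominant seventh chord on F# gives F#-A#-C#-E.
The figured bass 43 indicates second inversion, placing the fifth (C#) in the bass: C#-E-F#-A#.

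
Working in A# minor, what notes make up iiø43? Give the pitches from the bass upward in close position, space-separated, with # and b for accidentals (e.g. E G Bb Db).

F# A# B# D#

The numeral's case and figure indicate a half-diminished seventh chord. In A# minor its root, the second degree, is B#.
That chord is spelled B#-D#-F#-A#.
With the 43 figure the chord is in second inversion; from the bass F# upward in close position it reads F#-A#-B#-D#.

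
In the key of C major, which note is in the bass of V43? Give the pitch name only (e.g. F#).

D

V in C major has root G; the chord is G-B-D-F.
The figure 43 means second inversion — the fifth is in the bass.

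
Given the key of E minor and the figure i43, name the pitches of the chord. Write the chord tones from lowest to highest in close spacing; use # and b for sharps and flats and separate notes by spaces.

In E minor, the first degree is E, and the diatonic chord built there is a minor seventh chord.
Stacking thirds from E gives E-G-B-D.
With the 43 figure the chord is in second inversion; from the bass B upward in close position it reads B-D-E-G.

B D E G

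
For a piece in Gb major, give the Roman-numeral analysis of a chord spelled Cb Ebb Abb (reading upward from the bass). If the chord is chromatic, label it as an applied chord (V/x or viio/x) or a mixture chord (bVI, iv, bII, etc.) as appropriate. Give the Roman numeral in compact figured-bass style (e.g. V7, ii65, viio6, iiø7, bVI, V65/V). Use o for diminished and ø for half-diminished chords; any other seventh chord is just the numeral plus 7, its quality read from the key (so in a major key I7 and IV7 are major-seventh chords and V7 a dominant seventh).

bII6

The pitches Abb-Cb-Ebb form a major triad rooted on Abb.
Abb is the lowered second degree of Gb major (diatonic 2 would be Ab). This is the Neapolitan sixth — a major triad on the lowered second degree, here in its customary first inversion.
With Cb in the bass the chord is in first inversion, so the figured bass is 6.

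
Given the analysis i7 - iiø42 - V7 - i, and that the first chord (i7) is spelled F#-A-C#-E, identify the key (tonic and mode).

F# minor

The anchor chord is a minor seventh chord on F#, labeled i7.
If F# is scale degree 1 and the mode makes that degree carry a minor seventh chord, the tonic is F# and the mode is minor.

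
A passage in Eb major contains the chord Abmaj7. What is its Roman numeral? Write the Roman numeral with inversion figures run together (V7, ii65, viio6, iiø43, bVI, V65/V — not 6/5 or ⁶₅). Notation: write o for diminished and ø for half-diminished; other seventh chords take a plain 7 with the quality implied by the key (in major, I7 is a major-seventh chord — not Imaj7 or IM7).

IV7

The pitches Ab-C-Eb-G form a major seventh chord rooted on Ab.
Ab is scale degree 4 in Eb major, and a major seventh chord on that degree is written IV7.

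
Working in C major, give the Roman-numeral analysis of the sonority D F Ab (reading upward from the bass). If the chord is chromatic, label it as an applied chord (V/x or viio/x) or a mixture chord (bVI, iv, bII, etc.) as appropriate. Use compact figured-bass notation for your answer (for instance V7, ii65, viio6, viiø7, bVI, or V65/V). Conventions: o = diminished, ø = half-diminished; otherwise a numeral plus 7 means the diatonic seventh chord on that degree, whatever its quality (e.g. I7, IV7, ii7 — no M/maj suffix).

iio

Stacked in thirds the chord is D-F-Ab: a diminished triad on D.
D is the second degree of C major. This is the diminished supertonic triad, borrowed from the parallel minor.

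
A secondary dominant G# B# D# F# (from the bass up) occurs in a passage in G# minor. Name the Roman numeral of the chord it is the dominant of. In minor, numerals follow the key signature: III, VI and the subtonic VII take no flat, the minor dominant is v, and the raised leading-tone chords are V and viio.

iv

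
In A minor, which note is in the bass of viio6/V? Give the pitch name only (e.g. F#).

F#

The applied chord viio6/V is rooted on D#: D#-F#-A.
The figure 6 means first inversion — the third is in the bass.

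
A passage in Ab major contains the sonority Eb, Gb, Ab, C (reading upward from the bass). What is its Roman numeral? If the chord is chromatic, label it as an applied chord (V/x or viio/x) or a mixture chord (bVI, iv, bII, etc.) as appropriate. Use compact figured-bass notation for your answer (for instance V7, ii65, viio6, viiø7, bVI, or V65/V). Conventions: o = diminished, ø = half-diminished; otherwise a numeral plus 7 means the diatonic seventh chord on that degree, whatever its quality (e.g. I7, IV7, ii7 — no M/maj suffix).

V43/IV

Stacked in thirds the chord is Ab-C-Eb-Gb: a dominant seventh chord on Ab.
Ab is not a diatonic chord root with this quality in Ab major, but it lies a perfect fifth above Db (IV), so the chord functions as an applied dominant of IV.
With Eb in the bass the chord is in second inversion, so the figured bass is 43.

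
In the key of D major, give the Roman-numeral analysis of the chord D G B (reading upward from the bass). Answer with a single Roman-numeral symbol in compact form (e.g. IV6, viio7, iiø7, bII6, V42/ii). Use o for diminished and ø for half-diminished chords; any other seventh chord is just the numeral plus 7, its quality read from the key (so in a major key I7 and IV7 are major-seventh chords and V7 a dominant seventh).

The pitches G-B-D form a major triad rooted on G.
G is scale degree 4 in D major, and a major triad on that degree is written IV.
With D in the bass the chord is in second inversion, so the figured bass is 64.

IV64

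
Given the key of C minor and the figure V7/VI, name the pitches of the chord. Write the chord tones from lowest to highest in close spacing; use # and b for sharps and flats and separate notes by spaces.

V7/VI is a secondary dominant — the dominant seventh of VI. VI in C minor is Ab, so the applied chord's root is Eb, a perfect fifth above.
Building a dominant seventh chord on Eb gives Eb-G-Bb-Db.

Eb G Bb Db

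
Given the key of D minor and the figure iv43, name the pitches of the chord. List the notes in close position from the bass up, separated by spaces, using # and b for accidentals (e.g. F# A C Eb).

The numeral's case and figure indicate a minor seventh chord. In D minor its root, the fourth degree, is G.
Stacking thirds from G gives G-Bb-D-F.
The figured bass 43 indicates second inversion, placing the fifth (D) in the bass: D-F-G-Bb.

D F G Bb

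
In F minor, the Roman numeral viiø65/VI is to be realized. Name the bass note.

Eb

The applied chord viiø65/VI is rooted on C: C-Eb-Gb-Bb.
The figure 65 means first inversion — the third is in the bass.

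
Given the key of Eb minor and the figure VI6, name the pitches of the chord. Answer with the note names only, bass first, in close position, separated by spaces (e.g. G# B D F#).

Eb Gb Cb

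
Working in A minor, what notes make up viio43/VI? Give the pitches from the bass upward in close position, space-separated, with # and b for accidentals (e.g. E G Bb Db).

Bb Db E G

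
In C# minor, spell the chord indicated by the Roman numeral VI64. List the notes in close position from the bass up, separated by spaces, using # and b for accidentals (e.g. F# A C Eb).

E A C#

The numeral's case and figure indicate a major triad. In C# minor its root, scale degree 6, is A.
That chord is spelled A-C#-E.
The figured bass 64 indicates second inversion, placing the fifth (E) in the bass: E-A-C#.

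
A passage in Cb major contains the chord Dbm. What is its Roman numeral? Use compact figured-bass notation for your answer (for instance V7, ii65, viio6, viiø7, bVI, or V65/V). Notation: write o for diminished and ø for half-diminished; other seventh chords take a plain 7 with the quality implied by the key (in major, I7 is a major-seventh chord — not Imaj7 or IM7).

Stacked in thirds the chord is Db-Fb-Ab: a minor triad on Db.
Db is scale degree 2 in Cb major, and a minor triad on that degree is written ii.

ii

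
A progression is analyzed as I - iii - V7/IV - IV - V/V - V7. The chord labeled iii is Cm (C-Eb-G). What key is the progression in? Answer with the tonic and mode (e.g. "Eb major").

Ab major

The anchor chord is a minor triad on C, labeled iii.
iii on C implies C is the mediant; that puts the tonic at Ab, and the lowercase numeral fits major mode.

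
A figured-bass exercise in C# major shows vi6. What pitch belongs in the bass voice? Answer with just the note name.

C#

vi in C# major has root A#; the chord is A#-C#-E#.
The figure 6 means first inversion — the third is in the bass.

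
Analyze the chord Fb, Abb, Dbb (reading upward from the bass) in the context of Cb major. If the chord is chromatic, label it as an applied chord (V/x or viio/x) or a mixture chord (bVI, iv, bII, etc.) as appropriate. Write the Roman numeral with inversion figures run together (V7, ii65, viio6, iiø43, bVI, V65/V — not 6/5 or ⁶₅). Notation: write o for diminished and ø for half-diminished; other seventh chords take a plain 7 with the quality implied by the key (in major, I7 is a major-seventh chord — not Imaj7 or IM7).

The pitches Dbb-Fb-Abb form a major triad rooted on Dbb.
Dbb is the lowered second degree of Cb major (diatonic 2 would be Db). This is the Neapolitan sixth — a major triad on the lowered second degree, here in its customary first inversion.
With Fb in the bass the chord is in first inversion, so the figured bass is 6.

bII6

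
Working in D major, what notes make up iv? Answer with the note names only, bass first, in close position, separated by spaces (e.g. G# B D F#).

G Bb D

iv is the minor subdominant, borrowed from the parallel minor. In D major that root is G.
So the chord is G-Bb-D, a minor triad.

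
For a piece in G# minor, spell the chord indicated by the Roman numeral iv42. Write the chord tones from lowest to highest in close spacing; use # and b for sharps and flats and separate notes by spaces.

The numeral's case and figure indicate a minor seventh chord. In G# minor its root, the fourth degree, is C#.
Stacking thirds from C# gives C#-E-G#-B.
With the 42 figure the chord is in third inversion; from the bass B upward in close position it reads B-C#-E-G#.

B C# E G#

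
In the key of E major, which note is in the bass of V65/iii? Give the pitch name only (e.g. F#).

F##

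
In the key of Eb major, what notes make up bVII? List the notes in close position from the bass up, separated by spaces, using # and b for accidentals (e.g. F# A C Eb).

Db F Ab

bVII is a major triad on the lowered seventh degree (the subtonic), borrowed from the parallel minor. In Eb major that root is Db.
So the chord is Db-F-Ab, a major triad.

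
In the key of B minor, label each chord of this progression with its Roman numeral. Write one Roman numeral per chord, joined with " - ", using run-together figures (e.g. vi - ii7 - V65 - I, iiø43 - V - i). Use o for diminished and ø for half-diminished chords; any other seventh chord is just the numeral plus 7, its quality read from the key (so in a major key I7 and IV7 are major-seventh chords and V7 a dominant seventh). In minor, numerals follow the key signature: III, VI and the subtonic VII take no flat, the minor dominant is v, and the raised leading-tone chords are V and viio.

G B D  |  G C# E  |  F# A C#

VI - iio64 - v

G-B-D has root G, degree 6 in B minor, so VI.
G-C#-E has root C#, degree 2 in B minor, so iio64.
F#-A-C#: root F# is the dominant; minor triad there is v.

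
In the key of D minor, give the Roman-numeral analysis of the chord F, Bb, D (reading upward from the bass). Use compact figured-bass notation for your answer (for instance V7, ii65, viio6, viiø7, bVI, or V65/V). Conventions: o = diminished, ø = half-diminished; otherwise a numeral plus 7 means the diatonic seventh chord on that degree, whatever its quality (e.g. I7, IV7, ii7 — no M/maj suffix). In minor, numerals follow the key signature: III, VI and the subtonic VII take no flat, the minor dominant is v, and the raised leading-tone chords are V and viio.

Stacked in thirds the chord is Bb-D-F: a major triad on Bb.
Bb is scale degree 6 in D minor, and a major triad on that degree is written VI.
With F in the bass the chord is in second inversion, so the figured bass is 64.

VI64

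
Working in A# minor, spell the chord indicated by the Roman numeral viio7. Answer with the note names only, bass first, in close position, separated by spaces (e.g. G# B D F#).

In A# minor, the leading-tone chord is built on the raised seventh degree, G##.
That chord is spelled G##-B#-D#-F#.

G## B# D# F#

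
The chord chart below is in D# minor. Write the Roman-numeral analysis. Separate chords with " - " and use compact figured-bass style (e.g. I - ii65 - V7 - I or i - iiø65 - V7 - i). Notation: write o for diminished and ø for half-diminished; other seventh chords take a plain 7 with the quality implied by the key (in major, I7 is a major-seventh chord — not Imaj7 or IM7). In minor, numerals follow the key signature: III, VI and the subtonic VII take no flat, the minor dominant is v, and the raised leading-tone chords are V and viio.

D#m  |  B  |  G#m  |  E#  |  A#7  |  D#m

D#m: root D# is the tonic; minor triad there is i.
B has root B, degree 6 in D# minor, so VI.
G#m: minor triad on G# = scale degree 4 → iv.
E# is the secondary dominant of V (major triad on E#): V/V.
A#7: root A# is the dominant; dominant seventh chord there is V7.
D#m: root D# is the tonic; minor triad there is i.

i - VI - iv - V/V - V7 - i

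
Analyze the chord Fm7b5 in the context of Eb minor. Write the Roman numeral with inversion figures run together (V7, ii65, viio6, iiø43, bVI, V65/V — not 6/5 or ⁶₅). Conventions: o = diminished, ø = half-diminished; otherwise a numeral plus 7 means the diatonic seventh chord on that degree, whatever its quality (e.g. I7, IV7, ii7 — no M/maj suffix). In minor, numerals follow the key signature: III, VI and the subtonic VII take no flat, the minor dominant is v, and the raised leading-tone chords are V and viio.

iiø7

The pitches F-Ab-Cb-Eb form a half-diminished seventh chord rooted on F.
In Eb minor, F is the supertonic; the diatonic half-diminished seventh chord there is iiø7.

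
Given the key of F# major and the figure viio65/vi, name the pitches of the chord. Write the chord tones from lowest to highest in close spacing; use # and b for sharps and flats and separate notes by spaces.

The slash marks an applied leading-tone chord: viio of vi. In F# major, vi is D#, so the leading tone to it is C##, a half step below.
Building a fully diminished seventh chord on C## gives C##-E#-G#-B.
With the 65 figure the chord is in first inversion; from the bass E# upward in close position it reads E#-G#-B-C##.

E# G# B C##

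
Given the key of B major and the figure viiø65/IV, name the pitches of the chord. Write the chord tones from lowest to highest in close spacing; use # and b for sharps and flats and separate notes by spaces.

F# A C# D#

The slash marks an applied leading-tone chord: viio of IV. In B major, IV is E, so the leading tone to it is D#, a half step below.
Building a half-diminished seventh chord on D# gives D#-F#-A-C#.
The figured bass 65 indicates first inversion, placing the third (F#) in the bass: F#-A-C#-D#.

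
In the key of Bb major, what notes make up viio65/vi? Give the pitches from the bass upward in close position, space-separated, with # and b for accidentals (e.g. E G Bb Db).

viio65/vi is a secondary leading-tone chord. The target vi is G in Bb major; the applied chord is rooted a semitone below, on F#.
Building a fully diminished seventh chord on F# gives F#-A-C-Eb.
With the 65 figure the chord is in first inversion; from the bass A upward in close position it reads A-C-Eb-F#.

A C Eb F#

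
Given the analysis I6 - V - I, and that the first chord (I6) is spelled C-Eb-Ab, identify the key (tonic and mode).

Ab major

The anchor chord is a major triad on Ab, labeled I6.
If Ab is scale degree 1 and the mode makes that degree carry a major triad, the tonic is Ab and the mode is major.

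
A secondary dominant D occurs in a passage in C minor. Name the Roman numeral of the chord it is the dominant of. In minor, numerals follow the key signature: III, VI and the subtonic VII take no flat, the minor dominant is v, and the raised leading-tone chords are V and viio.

V

The chord is a major triad on D.
A dominant resolves down a perfect fifth: D → G. In C minor, G is scale degree 5, i.e. V.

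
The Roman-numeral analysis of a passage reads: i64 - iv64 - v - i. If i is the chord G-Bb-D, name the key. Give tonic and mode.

i is given as G-Bb-D — a minor triad with root G.
If G is scale degree 1 and the mode makes that degree carry a minor triad, the tonic is G and the mode is minor.

G minor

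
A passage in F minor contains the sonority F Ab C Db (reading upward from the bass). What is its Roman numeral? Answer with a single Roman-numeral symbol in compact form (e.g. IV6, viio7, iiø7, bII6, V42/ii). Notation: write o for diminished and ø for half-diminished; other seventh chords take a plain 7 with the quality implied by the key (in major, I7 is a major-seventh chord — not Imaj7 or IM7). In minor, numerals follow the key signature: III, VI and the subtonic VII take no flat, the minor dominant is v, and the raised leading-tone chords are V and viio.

Stacked in thirds the chord is Db-F-Ab-C: a major seventh chord on Db.
Db is scale degree 6 in F minor, and a major seventh chord on that degree is written VI7.
With F in the bass the chord is in first inversion, so the figured bass is 65.

VI65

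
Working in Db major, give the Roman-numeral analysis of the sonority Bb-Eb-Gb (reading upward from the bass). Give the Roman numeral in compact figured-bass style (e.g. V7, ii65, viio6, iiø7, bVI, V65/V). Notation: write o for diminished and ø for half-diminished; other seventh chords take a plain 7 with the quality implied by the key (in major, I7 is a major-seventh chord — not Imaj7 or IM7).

The pitches Eb-Gb-Bb form a minor triad rooted on Eb.
Eb is scale degree 2 in Db major, and a minor triad on that degree is written ii.
With Bb in the bass the chord is in second inversion, so the figured bass is 64.

ii64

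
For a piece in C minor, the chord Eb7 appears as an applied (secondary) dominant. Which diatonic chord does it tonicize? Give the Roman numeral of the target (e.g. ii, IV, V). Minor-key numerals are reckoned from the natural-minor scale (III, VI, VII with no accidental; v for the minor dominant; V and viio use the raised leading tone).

VI

The chord is a dominant seventh chord on Eb.
A dominant resolves down a perfect fifth: Eb → Ab. In C minor, Ab is scale degree 6, i.e. VI.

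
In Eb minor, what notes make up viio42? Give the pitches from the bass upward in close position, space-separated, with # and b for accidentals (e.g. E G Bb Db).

In Eb minor, the leading-tone chord is built on the raised seventh degree, D.
Stacking thirds from D gives D-F-Ab-Cb.
The figured bass 42 indicates third inversion, placing the seventh (Cb) in the bass: Cb-D-F-Ab.

Cb D F Ab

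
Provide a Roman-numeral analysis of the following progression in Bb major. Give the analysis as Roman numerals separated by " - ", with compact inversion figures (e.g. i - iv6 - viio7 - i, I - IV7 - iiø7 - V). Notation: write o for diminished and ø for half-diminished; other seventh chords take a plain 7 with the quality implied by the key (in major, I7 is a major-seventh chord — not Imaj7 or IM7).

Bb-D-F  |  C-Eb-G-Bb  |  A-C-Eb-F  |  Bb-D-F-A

I - ii7 - V65 - I7

Bb-D-F: root Bb is the tonic; major triad there is I.
C-Eb-G-Bb has root C, degree 2 in Bb major, so ii7.
A-C-Eb-F has root F, degree 5 in Bb major, so V65.
Bb-D-F-A: root Bb is the tonic; major seventh chord there is I7.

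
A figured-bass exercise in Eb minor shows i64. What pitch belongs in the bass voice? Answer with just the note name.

Bb

i in Eb minor has root Eb; the chord is Eb-Gb-Bb.
The figure 64 means second inversion — the fifth is in the bass.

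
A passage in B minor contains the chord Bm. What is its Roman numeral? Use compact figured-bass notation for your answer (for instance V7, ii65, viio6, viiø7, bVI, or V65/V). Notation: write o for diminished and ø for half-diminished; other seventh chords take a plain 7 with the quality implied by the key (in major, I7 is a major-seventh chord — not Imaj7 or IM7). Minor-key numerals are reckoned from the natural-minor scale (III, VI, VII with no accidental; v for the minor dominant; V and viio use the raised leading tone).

i

Stacked in thirds the chord is B-D-F#: a minor triad on B.
In B minor, B is the tonic; the diatonic minor triad there is i.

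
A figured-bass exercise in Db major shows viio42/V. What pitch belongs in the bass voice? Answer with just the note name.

Fb

The applied chord viio42/V is rooted on G: G-Bb-Db-Fb.
The figure 42 means third inversion — the seventh is in the bass.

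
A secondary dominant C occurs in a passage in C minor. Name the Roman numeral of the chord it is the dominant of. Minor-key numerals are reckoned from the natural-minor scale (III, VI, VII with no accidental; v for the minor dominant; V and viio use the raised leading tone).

The chord is a major triad on C.
A dominant resolves down a perfect fifth: C → F. In C minor, F is scale degree 4, i.e. iv.

iv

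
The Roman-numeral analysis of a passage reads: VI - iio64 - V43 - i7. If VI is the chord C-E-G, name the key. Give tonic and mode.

E minor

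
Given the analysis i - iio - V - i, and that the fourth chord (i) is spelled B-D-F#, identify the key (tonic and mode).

The anchor chord is a minor triad on B, labeled i.
If B is scale degree 1 and the mode makes that degree carry a minor triad, the tonic is B and the mode is minor.

B minor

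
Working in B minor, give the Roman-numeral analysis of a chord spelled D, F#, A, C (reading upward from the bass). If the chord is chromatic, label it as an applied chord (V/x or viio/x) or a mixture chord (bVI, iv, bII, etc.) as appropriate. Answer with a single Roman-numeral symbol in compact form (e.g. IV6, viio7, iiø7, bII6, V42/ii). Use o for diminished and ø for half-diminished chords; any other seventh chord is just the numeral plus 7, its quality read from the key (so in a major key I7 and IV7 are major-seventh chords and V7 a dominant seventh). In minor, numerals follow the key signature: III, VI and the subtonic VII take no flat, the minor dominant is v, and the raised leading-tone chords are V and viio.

Stacked in thirds the chord is D-F#-A-C: a dominant seventh chord on D.
D is not a diatonic chord root with this quality in B minor, but it lies a perfect fifth above G (VI), so the chord functions as an applied dominant of VI.

V7/VI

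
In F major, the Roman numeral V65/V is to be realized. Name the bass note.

The applied chord V65/V is rooted on G: G-B-D-F.
The figure 65 means first inversion — the third is in the bass.

B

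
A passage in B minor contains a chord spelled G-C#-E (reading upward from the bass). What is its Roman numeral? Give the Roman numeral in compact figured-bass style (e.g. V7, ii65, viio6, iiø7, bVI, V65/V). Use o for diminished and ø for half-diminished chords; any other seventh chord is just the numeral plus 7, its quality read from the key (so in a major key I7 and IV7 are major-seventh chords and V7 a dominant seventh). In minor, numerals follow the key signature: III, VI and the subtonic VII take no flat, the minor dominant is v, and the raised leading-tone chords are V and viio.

The pitches C#-E-G form a diminished triad rooted on C#.
In B minor, C# is the supertonic; the diatonic diminished triad there is iio.
With G in the bass the chord is in second inversion, so the figured bass is 64.

iio64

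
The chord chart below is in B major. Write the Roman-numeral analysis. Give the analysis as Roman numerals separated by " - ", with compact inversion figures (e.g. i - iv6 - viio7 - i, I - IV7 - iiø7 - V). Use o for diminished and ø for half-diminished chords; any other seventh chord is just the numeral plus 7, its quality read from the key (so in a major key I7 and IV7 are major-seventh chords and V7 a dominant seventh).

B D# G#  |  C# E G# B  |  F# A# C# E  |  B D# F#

vi6 - ii7 - V7 - I

B-D#-G# has root G#, degree 6 in B major, so vi6.
C#-E-G#-B: root C# is the supertonic; minor seventh chord there is ii7.
F#-A#-C#-E has root F#, degree 5 in B major, so V7.
B-D#-F#: root B is the tonic; major triad there is I.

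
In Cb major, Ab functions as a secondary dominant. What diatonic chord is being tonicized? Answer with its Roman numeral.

The chord is a major triad on Ab.
A dominant resolves down a perfect fifth: Ab → Db. In Cb major, Db is scale degree 2, i.e. ii.

ii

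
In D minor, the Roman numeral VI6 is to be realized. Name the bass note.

D

VI in D minor has root Bb; the chord is Bb-D-F.
The figure 6 means first inversion — the third is in the bass.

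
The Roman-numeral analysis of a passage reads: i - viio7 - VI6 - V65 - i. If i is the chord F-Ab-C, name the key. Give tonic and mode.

The anchor chord is a minor triad on F, labeled i.
If F is scale degree 1 and the mode makes that degree carry a minor triad, the tonic is F and the mode is minor.

F minor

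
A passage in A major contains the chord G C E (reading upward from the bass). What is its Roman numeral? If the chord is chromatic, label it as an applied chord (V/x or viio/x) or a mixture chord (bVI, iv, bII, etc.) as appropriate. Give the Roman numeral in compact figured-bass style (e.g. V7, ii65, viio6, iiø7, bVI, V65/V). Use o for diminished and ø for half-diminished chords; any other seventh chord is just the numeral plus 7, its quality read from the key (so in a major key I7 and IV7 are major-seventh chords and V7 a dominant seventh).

Stacked in thirds the chord is C-E-G: a major triad on C.
C is the lowered third degree of A major (diatonic 3 would be C#). This is a major triad on the lowered third degree, borrowed from the parallel minor.
With G in the bass the chord is in second inversion, so the figured bass is 64.

bIII64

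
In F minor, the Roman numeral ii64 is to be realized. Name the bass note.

D

ii in F minor has root G; the chord is G-Bb-D.
The figure 64 means second inversion — the fifth is in the bass.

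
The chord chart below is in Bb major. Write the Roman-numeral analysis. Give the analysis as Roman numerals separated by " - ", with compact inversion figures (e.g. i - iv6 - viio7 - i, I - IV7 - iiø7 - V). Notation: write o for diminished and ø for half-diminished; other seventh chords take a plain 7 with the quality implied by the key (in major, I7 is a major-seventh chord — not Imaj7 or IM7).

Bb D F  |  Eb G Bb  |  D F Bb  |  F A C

I - IV - I6 - V

Bb-D-F: root Bb is the tonic; major triad there is I.
Eb-G-Bb: root Eb is the subdominant; major triad there is IV.
D-F-Bb: root Bb is the tonic; major triad there is I6.
F-A-C has root F, degree 5 in Bb major, so V.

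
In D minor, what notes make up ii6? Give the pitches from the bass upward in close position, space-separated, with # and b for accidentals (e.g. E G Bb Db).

Scale degree 2 in D minor is E; here the chord built on it is altered to a minor triad. ii6 is the minor supertonic, borrowed from the parallel major (the Dorian ii).
So the chord is E-G-B, a minor triad.
The figured bass 6 indicates first inversion, placing the third (G) in the bass: G-B-E.

G B E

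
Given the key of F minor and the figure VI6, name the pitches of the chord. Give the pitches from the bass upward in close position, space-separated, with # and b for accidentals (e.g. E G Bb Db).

F Ab Db

The numeral's case and figure indicate a major triad. In F minor its root, the submediant, is Db.
Stacking thirds from Db gives Db-F-Ab.
The figured bass 6 indicates first inversion, placing the third (F) in the bass: F-Ab-Db.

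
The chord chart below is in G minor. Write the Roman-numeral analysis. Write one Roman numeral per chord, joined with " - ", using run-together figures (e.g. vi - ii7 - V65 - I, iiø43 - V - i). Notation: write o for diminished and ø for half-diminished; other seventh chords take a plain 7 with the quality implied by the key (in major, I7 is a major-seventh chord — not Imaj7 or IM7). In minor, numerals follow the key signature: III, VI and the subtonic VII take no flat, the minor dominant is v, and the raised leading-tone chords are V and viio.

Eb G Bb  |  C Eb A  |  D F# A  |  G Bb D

Eb-G-Bb: major triad on Eb = scale degree 6 → VI.
C-Eb-A: root A is the supertonic; diminished triad there is iio6.
D-F#-A has root D, degree 5 in G minor, so V.
G-Bb-D: minor triad on G = scale degree 1 → i.

VI - iio6 - V - i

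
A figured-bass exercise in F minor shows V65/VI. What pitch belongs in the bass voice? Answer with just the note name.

The applied chord V65/VI is rooted on Ab: Ab-C-Eb-Gb.
The figure 65 means first inversion — the third is in the bass.

C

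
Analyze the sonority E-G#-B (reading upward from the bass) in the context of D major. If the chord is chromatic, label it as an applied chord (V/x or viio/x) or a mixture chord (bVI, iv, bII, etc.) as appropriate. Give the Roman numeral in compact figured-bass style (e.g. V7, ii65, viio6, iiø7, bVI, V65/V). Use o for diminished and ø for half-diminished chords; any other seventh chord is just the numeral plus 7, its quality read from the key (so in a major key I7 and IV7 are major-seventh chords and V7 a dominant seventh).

V/V

Stacked in thirds the chord is E-G#-B: a major triad on E.
E is not a diatonic chord root with this quality in D major, but it lies a perfect fifth above A (V), so the chord functions as an applied dominant of V.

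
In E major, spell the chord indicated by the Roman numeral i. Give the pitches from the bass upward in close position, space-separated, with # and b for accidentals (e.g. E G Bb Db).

Scale degree 1 in E major is E; here the chord built on it is altered to a minor triad. i is the minor tonic, borrowed from the parallel minor.
So the chord is E-G-B, a minor triad.

E G B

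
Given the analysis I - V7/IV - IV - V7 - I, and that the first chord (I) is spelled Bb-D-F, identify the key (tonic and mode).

I is given as Bb-D-F — a major triad with root Bb.
If Bb is scale degree 1 and the mode makes that degree carry a major triad, the tonic is Bb and the mode is major.

Bb major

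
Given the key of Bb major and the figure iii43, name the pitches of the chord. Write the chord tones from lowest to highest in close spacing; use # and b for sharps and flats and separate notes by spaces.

A C D F

In Bb major, scale degree 3 is D, and the diatonic chord built there is a minor seventh chord.
Stacking thirds from D gives D-F-A-C.
With the 43 figure the chord is in second inversion; from the bass A upward in close position it reads A-C-D-F.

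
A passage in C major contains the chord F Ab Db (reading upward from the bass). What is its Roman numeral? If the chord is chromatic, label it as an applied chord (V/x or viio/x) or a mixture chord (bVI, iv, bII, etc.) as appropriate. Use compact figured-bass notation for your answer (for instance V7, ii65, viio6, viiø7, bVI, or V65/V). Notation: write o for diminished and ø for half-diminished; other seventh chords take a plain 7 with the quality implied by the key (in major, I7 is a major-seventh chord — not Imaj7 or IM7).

The pitches Db-F-Ab form a major triad rooted on Db.
Db is the lowered second degree of C major (diatonic 2 would be D). This is the Neapolitan sixth — a major triad on the lowered second degree, here in its customary first inversion.
With F in the bass the chord is in first inversion, so the figured bass is 6.

bII6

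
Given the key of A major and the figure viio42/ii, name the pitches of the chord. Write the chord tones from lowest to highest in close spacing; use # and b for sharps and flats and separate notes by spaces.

viio42/ii is a secondary leading-tone chord. The target ii is B in A major; the applied chord is rooted a semitone below, on A#.
Building a fully diminished seventh chord on A# gives A#-C#-E-G.
With the 42 figure the chord is in third inversion; from the bass G upward in close position it reads G-A#-C#-E.

G A# C# E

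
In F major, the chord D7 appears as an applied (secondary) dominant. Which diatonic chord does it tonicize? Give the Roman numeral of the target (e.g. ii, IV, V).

The chord is a dominant seventh chord on D.
A dominant resolves down a perfect fifth: D → G. In F major, G is scale degree 2, i.e. ii.

ii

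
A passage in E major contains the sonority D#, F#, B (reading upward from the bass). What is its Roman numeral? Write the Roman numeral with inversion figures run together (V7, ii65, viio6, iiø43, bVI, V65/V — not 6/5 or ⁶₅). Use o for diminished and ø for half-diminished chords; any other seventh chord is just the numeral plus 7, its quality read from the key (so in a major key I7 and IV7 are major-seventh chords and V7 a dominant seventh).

The pitches B-D#-F# form a major triad rooted on B.
B is scale degree 5 in E major, and a major triad on that degree is written V.
With D# in the bass the chord is in first inversion, so the figured bass is 6.

V6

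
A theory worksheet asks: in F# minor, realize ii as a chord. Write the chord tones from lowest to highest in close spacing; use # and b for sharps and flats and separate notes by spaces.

G# B D#

Scale degree 2 in F# minor is G#; here the chord built on it is altered to a minor triad. ii is the minor supertonic, borrowed from the parallel major (the Dorian ii).
So the chord is G#-B-D#, a minor triad.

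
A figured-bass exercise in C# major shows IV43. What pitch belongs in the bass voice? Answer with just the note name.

IV in C# major has root F#; the chord is F#-A#-C#-E#.
The figure 43 means second inversion — the fifth is in the bass.

C#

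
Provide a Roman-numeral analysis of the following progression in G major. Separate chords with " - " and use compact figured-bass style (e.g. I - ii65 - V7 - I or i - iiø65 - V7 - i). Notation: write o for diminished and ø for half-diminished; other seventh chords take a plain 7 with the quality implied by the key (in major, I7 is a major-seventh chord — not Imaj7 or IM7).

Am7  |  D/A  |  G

ii7 - V64 - I

Am7 has root A, degree 2 in G major, so ii7.
D/A has root D, degree 5 in G major, so V64.
G has root G, degree 1 in G major, so I.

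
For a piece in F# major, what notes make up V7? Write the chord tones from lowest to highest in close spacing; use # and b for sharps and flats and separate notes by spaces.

The numeral's case and figure indicate a dominant seventh chord. In F# major its root, the dominant, is C#.
Stacking thirds from C# gives C#-E#-G#-B.

C# E# G# B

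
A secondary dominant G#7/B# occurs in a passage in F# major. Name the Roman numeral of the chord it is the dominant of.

V

The chord is a dominant seventh chord on G#.
A dominant resolves down a perfect fifth: G# → C#. In F# major, C# is scale degree 5, i.e. V.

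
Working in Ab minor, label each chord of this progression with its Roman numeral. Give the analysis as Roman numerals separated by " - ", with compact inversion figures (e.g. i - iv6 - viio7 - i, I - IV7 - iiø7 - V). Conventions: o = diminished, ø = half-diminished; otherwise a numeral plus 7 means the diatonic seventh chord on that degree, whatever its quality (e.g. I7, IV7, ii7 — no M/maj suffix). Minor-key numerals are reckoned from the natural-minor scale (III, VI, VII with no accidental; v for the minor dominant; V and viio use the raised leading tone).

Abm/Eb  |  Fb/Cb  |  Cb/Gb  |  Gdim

i64 - VI64 - III64 - viio

Abm/Eb: root Ab is the tonic; minor triad there is i64.
Fb/Cb: major triad on Fb = scale degree 6 → VI64.
Cb/Gb has root Cb, degree 3 in Ab minor, so III64.
Gdim: diminished triad on G = scale degree 7 → viio.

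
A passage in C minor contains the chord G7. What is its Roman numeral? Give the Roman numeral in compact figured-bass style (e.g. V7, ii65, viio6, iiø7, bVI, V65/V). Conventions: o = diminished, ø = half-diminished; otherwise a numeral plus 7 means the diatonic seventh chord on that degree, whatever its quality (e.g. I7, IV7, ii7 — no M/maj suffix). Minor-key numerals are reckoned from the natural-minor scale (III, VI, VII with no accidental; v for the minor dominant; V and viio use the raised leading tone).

V7

Stacked in thirds the chord is G-B-D-F: a dominant seventh chord on G.
In C minor, G is the dominant; the diatonic dominant seventh chord there is V7.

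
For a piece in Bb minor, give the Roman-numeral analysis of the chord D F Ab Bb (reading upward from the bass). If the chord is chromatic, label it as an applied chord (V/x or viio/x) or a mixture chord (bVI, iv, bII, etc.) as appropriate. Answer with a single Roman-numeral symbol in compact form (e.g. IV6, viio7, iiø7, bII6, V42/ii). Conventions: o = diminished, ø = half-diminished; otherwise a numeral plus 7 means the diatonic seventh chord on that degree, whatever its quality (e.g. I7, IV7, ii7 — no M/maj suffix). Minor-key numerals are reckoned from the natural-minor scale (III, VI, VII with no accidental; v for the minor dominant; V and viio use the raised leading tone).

V65/iv

The pitches Bb-D-F-Ab form a dominant seventh chord rooted on Bb.
Bb is not a diatonic chord root with this quality in Bb minor, but it lies a perfect fifth above Eb (iv), so the chord functions as an applied dominant of iv.
With D in the bass the chord is in first inversion, so the figured bass is 65.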